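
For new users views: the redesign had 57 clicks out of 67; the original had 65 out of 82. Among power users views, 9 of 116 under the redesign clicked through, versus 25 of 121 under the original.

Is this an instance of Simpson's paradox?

New users: the redesign 57/67 = 85.1%, the original 65/82 = 79.3% → the redesign
Power users: the redesign 9/116 = 7.8%, the original 25/121 = 20.7% → the original
Overall: the redesign 66/183 = 36.1%, the original 90/203 = 44.3% → the original
Neither sweeps: the redesign wins 1 of 2 groups, the original wins 1. The original wins overall but not every group — no Simpson reversal.

No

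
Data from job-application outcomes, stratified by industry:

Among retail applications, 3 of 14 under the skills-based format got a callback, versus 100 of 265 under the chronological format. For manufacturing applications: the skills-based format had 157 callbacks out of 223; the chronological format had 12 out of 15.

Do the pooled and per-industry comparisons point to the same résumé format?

Retail: the skills-based format 3/14 = 21.4%, the chronological format 100/265 = 37.7% → the chronological format
Manufacturing: the skills-based format 157/223 = 70.4%, the chronological format 12/15 = 80.0% → the chronological format
Overall: the skills-based format 160/237 = 67.5%, the chronological format 112/280 = 40.0% → the skills-based format
The chronological format wins each industry group but the skills-based format wins overall — the comparison reverses. The chronological format's applications skew toward retail, which has a lower base rate.

No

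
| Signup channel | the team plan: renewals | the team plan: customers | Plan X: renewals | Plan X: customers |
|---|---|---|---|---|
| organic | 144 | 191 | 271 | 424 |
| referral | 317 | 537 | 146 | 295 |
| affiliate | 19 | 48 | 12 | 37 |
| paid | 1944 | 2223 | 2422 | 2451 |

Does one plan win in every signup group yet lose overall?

Organic: the team plan 144/191 = 75.4%, Plan X 271/424 = 63.9% → the team plan
Referral: the team plan 317/537 = 59.0%, Plan X 146/295 = 49.5% → the team plan
Affiliate: the team plan 19/48 = 39.6%, Plan X 12/37 = 32.4% → the team plan
Paid: the team plan 1944/2223 = 87.4%, Plan X 2422/2451 = 98.8% → Plan X
Overall: the team plan 2424/2999 = 80.8%, Plan X 2851/3207 = 88.9% → Plan X
Neither sweeps: the team plan wins 3 of 4 groups, Plan X wins 1. Plan X wins overall but not every group — no Simpson reversal.

No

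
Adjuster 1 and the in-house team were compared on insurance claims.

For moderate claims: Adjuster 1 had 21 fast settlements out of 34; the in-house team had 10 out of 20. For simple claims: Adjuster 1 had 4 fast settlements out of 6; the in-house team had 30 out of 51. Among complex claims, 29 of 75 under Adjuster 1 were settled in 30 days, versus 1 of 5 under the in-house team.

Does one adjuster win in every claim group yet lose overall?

Yes

Moderate: Adjuster 1 21/34 = 61.8%, the in-house team 10/20 = 50.0% → Adjuster 1
Simple: Adjuster 1 4/6 = 66.7%, the in-house team 30/51 = 58.8% → Adjuster 1
Complex: Adjuster 1 29/75 = 38.7%, the in-house team 1/5 = 20.0% → Adjuster 1
Overall: Adjuster 1 54/115 = 47.0%, the in-house team 41/76 = 53.9% → the in-house team
Adjuster 1 wins each claim group but the in-house team wins overall — the comparison reverses. Adjuster 1's claims skew toward complex, which has a lower base rate.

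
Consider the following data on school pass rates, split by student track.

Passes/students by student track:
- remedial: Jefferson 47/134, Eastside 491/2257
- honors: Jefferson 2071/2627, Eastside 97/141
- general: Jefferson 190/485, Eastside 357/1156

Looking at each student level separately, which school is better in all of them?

Remedial: Jefferson 47/134 = 35.1%, Eastside 491/2257 = 21.8% → Jefferson
Honors: Jefferson 2071/2627 = 78.8%, Eastside 97/141 = 68.8% → Jefferson
General: Jefferson 190/485 = 39.2%, Eastside 357/1156 = 30.9% → Jefferson
Jefferson has the higher rate in all 3 groups.

Jefferson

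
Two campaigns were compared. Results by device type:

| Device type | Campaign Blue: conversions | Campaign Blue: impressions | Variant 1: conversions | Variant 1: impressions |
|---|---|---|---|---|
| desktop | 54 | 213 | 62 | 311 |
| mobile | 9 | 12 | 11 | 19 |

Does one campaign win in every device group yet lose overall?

No

Desktop: Campaign Blue 54/213 = 25.4%, Variant 1 62/311 = 19.9% → Campaign Blue
Mobile: Campaign Blue 9/12 = 75.0%, Variant 1 11/19 = 57.9% → Campaign Blue
Overall: Campaign Blue 63/225 = 28.0%, Variant 1 73/330 = 22.1% → Campaign Blue
Campaign Blue wins overall and in every device group — no reversal.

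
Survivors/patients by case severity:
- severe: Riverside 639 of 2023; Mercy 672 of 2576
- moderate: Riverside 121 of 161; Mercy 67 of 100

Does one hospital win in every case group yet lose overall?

Severe: Riverside 639/2023 = 31.6%, Mercy 672/2576 = 26.1% → Riverside
Moderate: Riverside 121/161 = 75.2%, Mercy 67/100 = 67.0% → Riverside
Overall: Riverside 760/2184 = 34.8%, Mercy 739/2676 = 27.6% → Riverside
Riverside wins overall and in every case group — no reversal.

No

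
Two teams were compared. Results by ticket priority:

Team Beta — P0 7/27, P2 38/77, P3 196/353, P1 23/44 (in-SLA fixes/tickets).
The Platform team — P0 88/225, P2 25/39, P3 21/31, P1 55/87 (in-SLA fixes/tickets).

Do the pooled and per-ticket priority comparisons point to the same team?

No

P0: Team Beta 7/27 = 25.9%, the Platform team 88/225 = 39.1% → the Platform team
P2: Team Beta 38/77 = 49.4%, the Platform team 25/39 = 64.1% → the Platform team
P3: Team Beta 196/353 = 55.5%, the Platform team 21/31 = 67.7% → the Platform team
P1: Team Beta 23/44 = 52.3%, the Platform team 55/87 = 63.2% → the Platform team
Overall: Team Beta 264/501 = 52.7%, the Platform team 189/382 = 49.5% → Team Beta
The Platform team wins each ticket group but Team Beta wins overall — the comparison reverses. The Platform team's tickets skew toward P0, which has a lower base rate.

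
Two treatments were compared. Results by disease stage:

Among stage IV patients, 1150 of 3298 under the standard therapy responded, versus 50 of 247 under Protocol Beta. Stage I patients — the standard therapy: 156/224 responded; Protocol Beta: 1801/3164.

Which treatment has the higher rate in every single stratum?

Stage IV: the standard therapy 1150/3298 = 34.9%, Protocol Beta 50/247 = 20.2% → the standard therapy
Stage I: the standard therapy 156/224 = 69.6%, Protocol Beta 1801/3164 = 56.9% → the standard therapy
The standard therapy has the higher rate in both groups.

the standard therapy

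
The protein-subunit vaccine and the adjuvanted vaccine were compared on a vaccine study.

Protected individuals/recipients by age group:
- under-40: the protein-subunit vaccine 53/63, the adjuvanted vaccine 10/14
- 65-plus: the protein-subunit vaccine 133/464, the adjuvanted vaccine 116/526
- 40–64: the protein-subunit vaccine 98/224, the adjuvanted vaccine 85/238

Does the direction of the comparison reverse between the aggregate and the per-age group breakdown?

Under-40: the protein-subunit vaccine 53/63 = 84.1%, the adjuvanted vaccine 10/14 = 71.4% → the protein-subunit vaccine
65-plus: the protein-subunit vaccine 133/464 = 28.7%, the adjuvanted vaccine 116/526 = 22.1% → the protein-subunit vaccine
40–64: the protein-subunit vaccine 98/224 = 43.8%, the adjuvanted vaccine 85/238 = 35.7% → the protein-subunit vaccine
Overall: the protein-subunit vaccine 284/751 = 37.8%, the adjuvanted vaccine 211/778 = 27.1% → the protein-subunit vaccine
The protein-subunit vaccine wins overall and in every age group — no reversal.

No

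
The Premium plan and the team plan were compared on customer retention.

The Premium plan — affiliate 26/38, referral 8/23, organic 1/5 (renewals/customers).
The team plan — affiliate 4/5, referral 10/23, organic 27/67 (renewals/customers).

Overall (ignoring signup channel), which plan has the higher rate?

Affiliate: the Premium plan 26/38 = 68.4%, the team plan 4/5 = 80.0% → the team plan
Referral: the Premium plan 8/23 = 34.8%, the team plan 10/23 = 43.5% → the team plan
Organic: the Premium plan 1/5 = 20.0%, the team plan 27/67 = 40.3% → the team plan
Overall: the Premium plan 35/66 = 53.0%, the team plan 41/95 = 43.2% → the Premium plan
(The team plan wins every signup group but the Premium plan wins overall — the team plan's customers skew toward the low-rate organic group.)

the Premium plan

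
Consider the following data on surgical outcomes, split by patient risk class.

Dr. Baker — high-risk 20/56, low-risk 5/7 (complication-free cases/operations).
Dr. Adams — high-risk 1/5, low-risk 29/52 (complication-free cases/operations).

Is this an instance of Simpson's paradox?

Yes

High-risk: Dr. Baker 20/56 = 35.7%, Dr. Adams 1/5 = 20.0% → Dr. Baker
Low-risk: Dr. Baker 5/7 = 71.4%, Dr. Adams 29/52 = 55.8% → Dr. Baker
Overall: Dr. Baker 25/63 = 39.7%, Dr. Adams 30/57 = 52.6% → Dr. Adams
Dr. Baker wins each patient risk group but Dr. Adams wins overall — the comparison reverses. Dr. Baker's operations skew toward high-risk, which has a lower base rate.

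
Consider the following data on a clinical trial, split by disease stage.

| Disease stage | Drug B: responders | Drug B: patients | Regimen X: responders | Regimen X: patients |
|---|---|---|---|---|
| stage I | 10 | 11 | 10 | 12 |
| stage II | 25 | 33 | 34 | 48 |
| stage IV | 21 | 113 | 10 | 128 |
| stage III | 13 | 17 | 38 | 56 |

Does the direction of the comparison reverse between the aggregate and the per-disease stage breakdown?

No

Stage I: Drug B 10/11 = 90.9%, Regimen X 10/12 = 83.3% → Drug B
Stage II: Drug B 25/33 = 75.8%, Regimen X 34/48 = 70.8% → Drug B
Stage IV: Drug B 21/113 = 18.6%, Regimen X 10/128 = 7.8% → Drug B
Stage III: Drug B 13/17 = 76.5%, Regimen X 38/56 = 67.9% → Drug B
Overall: Drug B 69/174 = 39.7%, Regimen X 92/244 = 37.7% → Drug B
Drug B wins overall and in every disease group — no reversal.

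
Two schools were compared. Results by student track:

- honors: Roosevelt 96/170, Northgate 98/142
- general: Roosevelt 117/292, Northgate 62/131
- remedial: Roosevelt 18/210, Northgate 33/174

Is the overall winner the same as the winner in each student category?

Yes

Honors: Roosevelt 96/170 = 56.5%, Northgate 98/142 = 69.0% → Northgate
General: Roosevelt 117/292 = 40.1%, Northgate 62/131 = 47.3% → Northgate
Remedial: Roosevelt 18/210 = 8.6%, Northgate 33/174 = 19.0% → Northgate
Overall: Roosevelt 231/672 = 34.4%, Northgate 193/447 = 43.2% → Northgate
Northgate wins overall and in every student group — no reversal.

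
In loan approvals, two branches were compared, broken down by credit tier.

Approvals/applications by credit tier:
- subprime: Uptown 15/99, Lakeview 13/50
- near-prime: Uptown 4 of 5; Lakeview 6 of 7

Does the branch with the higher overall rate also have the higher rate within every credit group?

Subprime: Uptown 15/99 = 15.2%, Lakeview 13/50 = 26.0% → Lakeview
Near-prime: Uptown 4/5 = 80.0%, Lakeview 6/7 = 85.7% → Lakeview
Overall: Uptown 19/104 = 18.3%, Lakeview 19/57 = 33.3% → Lakeview
Lakeview wins overall and in every credit group — no reversal.

Yes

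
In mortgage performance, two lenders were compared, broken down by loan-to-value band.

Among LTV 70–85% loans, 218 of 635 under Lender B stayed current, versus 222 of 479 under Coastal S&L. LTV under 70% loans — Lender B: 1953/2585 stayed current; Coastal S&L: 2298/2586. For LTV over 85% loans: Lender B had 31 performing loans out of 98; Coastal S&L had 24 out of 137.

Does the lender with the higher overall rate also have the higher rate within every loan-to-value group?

LTV 70–85%: Lender B 218/635 = 34.3%, Coastal S&L 222/479 = 46.3% → Coastal S&L
LTV under 70%: Lender B 1953/2585 = 75.6%, Coastal S&L 2298/2586 = 88.9% → Coastal S&L
LTV over 85%: Lender B 31/98 = 31.6%, Coastal S&L 24/137 = 17.5% → Lender B
Overall: Lender B 2202/3318 = 66.4%, Coastal S&L 2544/3202 = 79.5% → Coastal S&L
Neither sweeps: Lender B wins 1 of 3 groups, Coastal S&L wins 2. Coastal S&L wins overall but not every group — no Simpson reversal.

No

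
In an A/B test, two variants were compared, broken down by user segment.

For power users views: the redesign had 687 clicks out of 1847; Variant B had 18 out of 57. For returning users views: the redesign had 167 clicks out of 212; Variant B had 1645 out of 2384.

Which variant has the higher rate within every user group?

the redesign

Power users: the redesign 687/1847 = 37.2%, Variant B 18/57 = 31.6% → the redesign
Returning users: the redesign 167/212 = 78.8%, Variant B 1645/2384 = 69.0% → the redesign
The redesign has the higher rate in both groups.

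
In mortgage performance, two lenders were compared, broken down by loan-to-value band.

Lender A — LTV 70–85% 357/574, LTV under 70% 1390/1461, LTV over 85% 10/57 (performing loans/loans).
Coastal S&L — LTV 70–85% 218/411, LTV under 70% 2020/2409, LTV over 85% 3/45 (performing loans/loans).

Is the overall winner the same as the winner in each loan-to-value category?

Yes

LTV 70–85%: Lender A 357/574 = 62.2%, Coastal S&L 218/411 = 53.0% → Lender A
LTV under 70%: Lender A 1390/1461 = 95.1%, Coastal S&L 2020/2409 = 83.9% → Lender A
LTV over 85%: Lender A 10/57 = 17.5%, Coastal S&L 3/45 = 6.7% → Lender A
Overall: Lender A 1757/2092 = 84.0%, Coastal S&L 2241/2865 = 78.2% → Lender A
Lender A wins overall and in every loan-to-value group — no reversal.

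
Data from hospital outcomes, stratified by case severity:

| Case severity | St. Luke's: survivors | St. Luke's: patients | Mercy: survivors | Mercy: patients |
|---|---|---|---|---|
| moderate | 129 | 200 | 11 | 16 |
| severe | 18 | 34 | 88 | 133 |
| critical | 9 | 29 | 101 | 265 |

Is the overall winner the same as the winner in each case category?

No

Moderate: St. Luke's 129/200 = 64.5%, Mercy 11/16 = 68.8% → Mercy
Severe: St. Luke's 18/34 = 52.9%, Mercy 88/133 = 66.2% → Mercy
Critical: St. Luke's 9/29 = 31.0%, Mercy 101/265 = 38.1% → Mercy
Overall: St. Luke's 156/263 = 59.3%, Mercy 200/414 = 48.3% → St. Luke's
Mercy wins each case group but St. Luke's wins overall — the comparison reverses. Mercy's patients skew toward critical, which has a lower base rate.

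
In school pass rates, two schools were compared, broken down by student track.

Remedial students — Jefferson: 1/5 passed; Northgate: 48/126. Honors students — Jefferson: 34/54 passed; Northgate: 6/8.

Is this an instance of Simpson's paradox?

Remedial: Jefferson 1/5 = 20.0%, Northgate 48/126 = 38.1% → Northgate
Honors: Jefferson 34/54 = 63.0%, Northgate 6/8 = 75.0% → Northgate
Overall: Jefferson 35/59 = 59.3%, Northgate 54/134 = 40.3% → Jefferson
Northgate wins each student group but Jefferson wins overall — the comparison reverses. Northgate's students skew toward remedial, which has a lower base rate.

Yes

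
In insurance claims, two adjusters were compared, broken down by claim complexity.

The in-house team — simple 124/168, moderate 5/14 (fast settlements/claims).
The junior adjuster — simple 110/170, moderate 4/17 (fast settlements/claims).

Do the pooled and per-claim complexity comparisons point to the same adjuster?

Simple: the in-house team 124/168 = 73.8%, the junior adjuster 110/170 = 64.7% → the in-house team
Moderate: the in-house team 5/14 = 35.7%, the junior adjuster 4/17 = 23.5% → the in-house team
Overall: the in-house team 129/182 = 70.9%, the junior adjuster 114/187 = 61.0% → the in-house team
The in-house team wins overall and in every claim group — no reversal.

Yes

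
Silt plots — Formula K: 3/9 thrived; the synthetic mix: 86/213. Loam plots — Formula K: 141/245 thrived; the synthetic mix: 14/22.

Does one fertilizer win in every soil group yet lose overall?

Silt: Formula K 3/9 = 33.3%, the synthetic mix 86/213 = 40.4% → the synthetic mix
Loam: Formula K 141/245 = 57.6%, the synthetic mix 14/22 = 63.6% → the synthetic mix
Overall: Formula K 144/254 = 56.7%, the synthetic mix 100/235 = 42.6% → Formula K
The synthetic mix wins each soil group but Formula K wins overall — the comparison reverses. The synthetic mix's plots skew toward silt, which has a lower base rate.

Yes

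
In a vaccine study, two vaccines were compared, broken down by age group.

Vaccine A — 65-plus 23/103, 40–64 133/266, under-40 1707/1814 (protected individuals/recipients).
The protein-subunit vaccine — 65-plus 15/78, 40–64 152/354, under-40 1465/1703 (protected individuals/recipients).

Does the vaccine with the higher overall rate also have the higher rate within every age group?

65-plus: Vaccine A 23/103 = 22.3%, the protein-subunit vaccine 15/78 = 19.2% → Vaccine A
40–64: Vaccine A 133/266 = 50.0%, the protein-subunit vaccine 152/354 = 42.9% → Vaccine A
Under-40: Vaccine A 1707/1814 = 94.1%, the protein-subunit vaccine 1465/1703 = 86.0% → Vaccine A
Overall: Vaccine A 1863/2183 = 85.3%, the protein-subunit vaccine 1632/2135 = 76.4% → Vaccine A
Vaccine A wins overall and in every age group — no reversal.

Yes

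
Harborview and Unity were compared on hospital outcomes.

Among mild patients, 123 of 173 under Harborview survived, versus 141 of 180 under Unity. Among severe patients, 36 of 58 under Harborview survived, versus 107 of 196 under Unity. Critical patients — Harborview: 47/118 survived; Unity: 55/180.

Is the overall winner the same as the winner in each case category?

No

Mild: Harborview 123/173 = 71.1%, Unity 141/180 = 78.3% → Unity
Severe: Harborview 36/58 = 62.1%, Unity 107/196 = 54.6% → Harborview
Critical: Harborview 47/118 = 39.8%, Unity 55/180 = 30.6% → Harborview
Overall: Harborview 206/349 = 59.0%, Unity 303/556 = 54.5% → Harborview
Neither sweeps: Harborview wins 2 of 3 groups, Unity wins 1. Harborview wins overall but not every group — no Simpson reversal.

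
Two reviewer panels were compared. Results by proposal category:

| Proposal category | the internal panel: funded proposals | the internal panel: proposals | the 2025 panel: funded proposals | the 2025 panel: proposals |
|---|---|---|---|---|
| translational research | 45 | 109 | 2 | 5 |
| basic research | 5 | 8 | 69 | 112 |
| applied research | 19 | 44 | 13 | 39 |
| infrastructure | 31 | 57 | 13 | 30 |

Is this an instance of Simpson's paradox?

Translational research: the internal panel 45/109 = 41.3%, the 2025 panel 2/5 = 40.0% → the internal panel
Basic research: the internal panel 5/8 = 62.5%, the 2025 panel 69/112 = 61.6% → the internal panel
Applied research: the internal panel 19/44 = 43.2%, the 2025 panel 13/39 = 33.3% → the internal panel
Infrastructure: the internal panel 31/57 = 54.4%, the 2025 panel 13/30 = 43.3% → the internal panel
Overall: the internal panel 100/218 = 45.9%, the 2025 panel 97/186 = 52.2% → the 2025 panel
The internal panel wins each proposal group but the 2025 panel wins overall — the comparison reverses. The internal panel's proposals skew toward translational research, which has a lower base rate.

Yes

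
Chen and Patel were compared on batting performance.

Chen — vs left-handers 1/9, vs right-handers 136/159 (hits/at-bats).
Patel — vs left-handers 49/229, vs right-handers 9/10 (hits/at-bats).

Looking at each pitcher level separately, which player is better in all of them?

Vs left-handers: Chen 1/9 = 11.1%, Patel 49/229 = 21.4% → Patel
Vs right-handers: Chen 136/159 = 85.5%, Patel 9/10 = 90.0% → Patel
Patel has the higher rate in both groups.

Patel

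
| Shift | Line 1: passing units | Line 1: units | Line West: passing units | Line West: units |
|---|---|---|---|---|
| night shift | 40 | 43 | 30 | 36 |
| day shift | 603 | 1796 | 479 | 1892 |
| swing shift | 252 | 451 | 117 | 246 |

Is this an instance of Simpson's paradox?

No

Night shift: Line 1 40/43 = 93.0%, Line West 30/36 = 83.3% → Line 1
Day shift: Line 1 603/1796 = 33.6%, Line West 479/1892 = 25.3% → Line 1
Swing shift: Line 1 252/451 = 55.9%, Line West 117/246 = 47.6% → Line 1
Overall: Line 1 895/2290 = 39.1%, Line West 626/2174 = 28.8% → Line 1
Line 1 wins overall and in every shift group — no reversal.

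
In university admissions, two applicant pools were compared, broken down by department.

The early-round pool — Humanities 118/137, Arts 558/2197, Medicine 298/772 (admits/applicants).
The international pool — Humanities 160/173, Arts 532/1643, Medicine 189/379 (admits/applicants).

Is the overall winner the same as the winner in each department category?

Yes

Humanities: the early-round pool 118/137 = 86.1%, the international pool 160/173 = 92.5% → the international pool
Arts: the early-round pool 558/2197 = 25.4%, the international pool 532/1643 = 32.4% → the international pool
Medicine: the early-round pool 298/772 = 38.6%, the international pool 189/379 = 49.9% → the international pool
Overall: the early-round pool 974/3106 = 31.4%, the international pool 881/2195 = 40.1% → the international pool
The international pool wins overall and in every department group — no reversal.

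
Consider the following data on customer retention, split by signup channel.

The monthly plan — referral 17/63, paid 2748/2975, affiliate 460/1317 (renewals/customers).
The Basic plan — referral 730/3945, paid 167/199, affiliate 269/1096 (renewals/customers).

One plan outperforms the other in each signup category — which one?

the monthly plan

Referral: the monthly plan 17/63 = 27.0%, the Basic plan 730/3945 = 18.5% → the monthly plan
Paid: the monthly plan 2748/2975 = 92.4%, the Basic plan 167/199 = 83.9% → the monthly plan
Affiliate: the monthly plan 460/1317 = 34.9%, the Basic plan 269/1096 = 24.5% → the monthly plan
The monthly plan has the higher rate in all 3 groups.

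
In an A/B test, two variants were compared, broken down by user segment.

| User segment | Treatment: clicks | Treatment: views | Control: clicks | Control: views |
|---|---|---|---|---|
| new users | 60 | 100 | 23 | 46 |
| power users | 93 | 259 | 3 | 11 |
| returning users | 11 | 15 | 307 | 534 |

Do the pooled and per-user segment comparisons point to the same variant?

New users: Treatment 60/100 = 60.0%, Control 23/46 = 50.0% → Treatment
Power users: Treatment 93/259 = 35.9%, Control 3/11 = 27.3% → Treatment
Returning users: Treatment 11/15 = 73.3%, Control 307/534 = 57.5% → Treatment
Overall: Treatment 164/374 = 43.9%, Control 333/591 = 56.3% → Control
Treatment wins each user group but Control wins overall — the comparison reverses. Treatment's views skew toward power users, which has a lower base rate.

No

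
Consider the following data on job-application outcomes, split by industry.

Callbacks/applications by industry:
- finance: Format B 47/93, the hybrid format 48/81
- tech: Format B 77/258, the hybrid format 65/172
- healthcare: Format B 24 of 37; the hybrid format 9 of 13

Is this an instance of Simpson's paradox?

No

Finance: Format B 47/93 = 50.5%, the hybrid format 48/81 = 59.3% → the hybrid format
Tech: Format B 77/258 = 29.8%, the hybrid format 65/172 = 37.8% → the hybrid format
Healthcare: Format B 24/37 = 64.9%, the hybrid format 9/13 = 69.2% → the hybrid format
Overall: Format B 148/388 = 38.1%, the hybrid format 122/266 = 45.9% → the hybrid format
The hybrid format wins overall and in every industry group — no reversal.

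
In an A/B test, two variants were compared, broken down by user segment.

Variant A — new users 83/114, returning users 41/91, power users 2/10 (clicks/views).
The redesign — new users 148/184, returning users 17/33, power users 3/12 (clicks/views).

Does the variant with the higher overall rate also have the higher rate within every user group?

Yes

New users: Variant A 83/114 = 72.8%, the redesign 148/184 = 80.4% → the redesign
Returning users: Variant A 41/91 = 45.1%, the redesign 17/33 = 51.5% → the redesign
Power users: Variant A 2/10 = 20.0%, the redesign 3/12 = 25.0% → the redesign
Overall: Variant A 126/215 = 58.6%, the redesign 168/229 = 73.4% → the redesign
The redesign wins overall and in every user group — no reversal.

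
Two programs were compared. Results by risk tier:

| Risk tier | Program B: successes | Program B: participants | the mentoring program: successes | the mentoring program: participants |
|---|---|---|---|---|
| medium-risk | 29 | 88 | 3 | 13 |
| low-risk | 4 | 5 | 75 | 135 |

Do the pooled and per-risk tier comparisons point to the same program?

No

Medium-risk: Program B 29/88 = 33.0%, the mentoring program 3/13 = 23.1% → Program B
Low-risk: Program B 4/5 = 80.0%, the mentoring program 75/135 = 55.6% → Program B
Overall: Program B 33/93 = 35.5%, the mentoring program 78/148 = 52.7% → the mentoring program
Program B wins each risk group but the mentoring program wins overall — the comparison reverses. Program B's participants skew toward medium-risk, which has a lower base rate.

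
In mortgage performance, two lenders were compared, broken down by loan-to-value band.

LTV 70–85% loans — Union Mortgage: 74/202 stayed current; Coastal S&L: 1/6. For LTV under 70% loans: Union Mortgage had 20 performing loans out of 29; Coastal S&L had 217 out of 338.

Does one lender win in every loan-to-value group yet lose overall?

Yes

LTV 70–85%: Union Mortgage 74/202 = 36.6%, Coastal S&L 1/6 = 16.7% → Union Mortgage
LTV under 70%: Union Mortgage 20/29 = 69.0%, Coastal S&L 217/338 = 64.2% → Union Mortgage
Overall: Union Mortgage 94/231 = 40.7%, Coastal S&L 218/344 = 63.4% → Coastal S&L
Union Mortgage wins each loan-to-value group but Coastal S&L wins overall — the comparison reverses. Union Mortgage's loans skew toward LTV 70–85%, which has a lower base rate.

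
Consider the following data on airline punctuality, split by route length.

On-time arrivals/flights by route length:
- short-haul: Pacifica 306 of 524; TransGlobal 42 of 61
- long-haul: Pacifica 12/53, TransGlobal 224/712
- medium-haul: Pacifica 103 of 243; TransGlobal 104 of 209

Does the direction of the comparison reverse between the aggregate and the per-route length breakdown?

Yes

Short-haul: Pacifica 306/524 = 58.4%, TransGlobal 42/61 = 68.9% → TransGlobal
Long-haul: Pacifica 12/53 = 22.6%, TransGlobal 224/712 = 31.5% → TransGlobal
Medium-haul: Pacifica 103/243 = 42.4%, TransGlobal 104/209 = 49.8% → TransGlobal
Overall: Pacifica 421/820 = 51.3%, TransGlobal 370/982 = 37.7% → Pacifica
TransGlobal wins each route group but Pacifica wins overall — the comparison reverses. TransGlobal's flights skew toward long-haul, which has a lower base rate.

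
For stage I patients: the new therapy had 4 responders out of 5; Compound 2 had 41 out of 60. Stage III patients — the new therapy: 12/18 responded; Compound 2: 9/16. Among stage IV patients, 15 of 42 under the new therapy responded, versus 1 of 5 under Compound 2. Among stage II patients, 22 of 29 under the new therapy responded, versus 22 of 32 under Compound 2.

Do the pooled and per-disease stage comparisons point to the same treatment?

No

Stage I: the new therapy 4/5 = 80.0%, Compound 2 41/60 = 68.3% → the new therapy
Stage III: the new therapy 12/18 = 66.7%, Compound 2 9/16 = 56.2% → the new therapy
Stage IV: the new therapy 15/42 = 35.7%, Compound 2 1/5 = 20.0% → the new therapy
Stage II: the new therapy 22/29 = 75.9%, Compound 2 22/32 = 68.8% → the new therapy
Overall: the new therapy 53/94 = 56.4%, Compound 2 73/113 = 64.6% → Compound 2
The new therapy wins each disease group but Compound 2 wins overall — the comparison reverses. The new therapy's patients skew toward stage IV, which has a lower base rate.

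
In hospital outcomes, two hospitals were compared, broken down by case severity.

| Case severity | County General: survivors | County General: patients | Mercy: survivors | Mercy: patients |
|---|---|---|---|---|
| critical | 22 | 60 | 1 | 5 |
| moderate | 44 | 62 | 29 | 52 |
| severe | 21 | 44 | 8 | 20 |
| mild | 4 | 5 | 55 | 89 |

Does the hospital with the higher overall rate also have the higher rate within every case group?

No

Critical: County General 22/60 = 36.7%, Mercy 1/5 = 20.0% → County General
Moderate: County General 44/62 = 71.0%, Mercy 29/52 = 55.8% → County General
Severe: County General 21/44 = 47.7%, Mercy 8/20 = 40.0% → County General
Mild: County General 4/5 = 80.0%, Mercy 55/89 = 61.8% → County General
Overall: County General 91/171 = 53.2%, Mercy 93/166 = 56.0% → Mercy
County General wins each case group but Mercy wins overall — the comparison reverses. County General's patients skew toward critical, which has a lower base rate.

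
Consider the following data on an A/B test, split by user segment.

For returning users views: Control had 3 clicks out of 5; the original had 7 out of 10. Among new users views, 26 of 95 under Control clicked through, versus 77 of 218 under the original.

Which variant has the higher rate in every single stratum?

the original

Returning users: Control 3/5 = 60.0%, the original 7/10 = 70.0% → the original
New users: Control 26/95 = 27.4%, the original 77/218 = 35.3% → the original
The original has the higher rate in both groups.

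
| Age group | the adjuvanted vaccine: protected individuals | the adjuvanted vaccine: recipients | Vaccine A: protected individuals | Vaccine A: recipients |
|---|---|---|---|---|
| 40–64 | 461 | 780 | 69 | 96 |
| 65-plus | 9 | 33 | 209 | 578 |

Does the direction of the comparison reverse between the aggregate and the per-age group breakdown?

40–64: the adjuvanted vaccine 461/780 = 59.1%, Vaccine A 69/96 = 71.9% → Vaccine A
65-plus: the adjuvanted vaccine 9/33 = 27.3%, Vaccine A 209/578 = 36.2% → Vaccine A
Overall: the adjuvanted vaccine 470/813 = 57.8%, Vaccine A 278/674 = 41.2% → the adjuvanted vaccine
Vaccine A wins each age group but the adjuvanted vaccine wins overall — the comparison reverses. Vaccine A's recipients skew toward 65-plus, which has a lower base rate.

Yes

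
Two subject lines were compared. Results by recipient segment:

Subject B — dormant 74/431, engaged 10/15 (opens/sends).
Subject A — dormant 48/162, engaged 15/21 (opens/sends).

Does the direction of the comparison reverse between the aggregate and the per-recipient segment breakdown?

Dormant: Subject B 74/431 = 17.2%, Subject A 48/162 = 29.6% → Subject A
Engaged: Subject B 10/15 = 66.7%, Subject A 15/21 = 71.4% → Subject A
Overall: Subject B 84/446 = 18.8%, Subject A 63/183 = 34.4% → Subject A
Subject A wins overall and in every recipient group — no reversal.

No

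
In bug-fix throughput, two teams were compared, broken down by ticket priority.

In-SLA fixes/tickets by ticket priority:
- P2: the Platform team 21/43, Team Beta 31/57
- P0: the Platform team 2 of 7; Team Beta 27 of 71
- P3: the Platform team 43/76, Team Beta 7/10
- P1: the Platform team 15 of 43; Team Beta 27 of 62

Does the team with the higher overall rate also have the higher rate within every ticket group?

P2: the Platform team 21/43 = 48.8%, Team Beta 31/57 = 54.4% → Team Beta
P0: the Platform team 2/7 = 28.6%, Team Beta 27/71 = 38.0% → Team Beta
P3: the Platform team 43/76 = 56.6%, Team Beta 7/10 = 70.0% → Team Beta
P1: the Platform team 15/43 = 34.9%, Team Beta 27/62 = 43.5% → Team Beta
Overall: the Platform team 81/169 = 47.9%, Team Beta 92/200 = 46.0% → the Platform team
Team Beta wins each ticket group but the Platform team wins overall — the comparison reverses. Team Beta's tickets skew toward P0, which has a lower base rate.

No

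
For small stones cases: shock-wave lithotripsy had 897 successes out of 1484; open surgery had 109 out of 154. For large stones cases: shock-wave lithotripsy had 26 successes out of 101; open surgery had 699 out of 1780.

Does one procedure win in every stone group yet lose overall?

Small stones: shock-wave lithotripsy 897/1484 = 60.4%, open surgery 109/154 = 70.8% → open surgery
Large stones: shock-wave lithotripsy 26/101 = 25.7%, open surgery 699/1780 = 39.3% → open surgery
Overall: shock-wave lithotripsy 923/1585 = 58.2%, open surgery 808/1934 = 41.8% → shock-wave lithotripsy
Open surgery wins each stone group but shock-wave lithotripsy wins overall — the comparison reverses. Open surgery's cases skew toward large stones, which has a lower base rate.

Yes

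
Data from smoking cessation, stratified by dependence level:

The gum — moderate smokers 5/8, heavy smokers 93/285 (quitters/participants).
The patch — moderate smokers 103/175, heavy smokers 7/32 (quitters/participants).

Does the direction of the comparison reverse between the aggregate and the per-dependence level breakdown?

Yes

Moderate smokers: the gum 5/8 = 62.5%, the patch 103/175 = 58.9% → the gum
Heavy smokers: the gum 93/285 = 32.6%, the patch 7/32 = 21.9% → the gum
Overall: the gum 98/293 = 33.4%, the patch 110/207 = 53.1% → the patch
The gum wins each dependence group but the patch wins overall — the comparison reverses. The gum's participants skew toward heavy smokers, which has a lower base rate.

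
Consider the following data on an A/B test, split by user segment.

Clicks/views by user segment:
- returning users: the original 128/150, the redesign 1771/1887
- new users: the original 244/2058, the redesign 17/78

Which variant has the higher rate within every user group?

Returning users: the original 128/150 = 85.3%, the redesign 1771/1887 = 93.9% → the redesign
New users: the original 244/2058 = 11.9%, the redesign 17/78 = 21.8% → the redesign
The redesign has the higher rate in both groups.

the redesign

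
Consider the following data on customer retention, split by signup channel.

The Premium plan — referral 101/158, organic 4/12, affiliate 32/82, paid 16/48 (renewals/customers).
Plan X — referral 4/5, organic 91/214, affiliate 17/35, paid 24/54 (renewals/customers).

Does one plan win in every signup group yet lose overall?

Referral: the Premium plan 101/158 = 63.9%, Plan X 4/5 = 80.0% → Plan X
Organic: the Premium plan 4/12 = 33.3%, Plan X 91/214 = 42.5% → Plan X
Affiliate: the Premium plan 32/82 = 39.0%, Plan X 17/35 = 48.6% → Plan X
Paid: the Premium plan 16/48 = 33.3%, Plan X 24/54 = 44.4% → Plan X
Overall: the Premium plan 153/300 = 51.0%, Plan X 136/308 = 44.2% → the Premium plan
Plan X wins each signup group but the Premium plan wins overall — the comparison reverses. Plan X's customers skew toward organic, which has a lower base rate.

Yes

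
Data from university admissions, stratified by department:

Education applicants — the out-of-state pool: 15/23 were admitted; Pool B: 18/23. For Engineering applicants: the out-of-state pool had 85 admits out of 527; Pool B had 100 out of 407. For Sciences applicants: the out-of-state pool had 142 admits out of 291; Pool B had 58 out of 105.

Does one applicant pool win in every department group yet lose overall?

No

Education: the out-of-state pool 15/23 = 65.2%, Pool B 18/23 = 78.3% → Pool B
Engineering: the out-of-state pool 85/527 = 16.1%, Pool B 100/407 = 24.6% → Pool B
Sciences: the out-of-state pool 142/291 = 48.8%, Pool B 58/105 = 55.2% → Pool B
Overall: the out-of-state pool 242/841 = 28.8%, Pool B 176/535 = 32.9% → Pool B
Pool B wins overall and in every department group — no reversal.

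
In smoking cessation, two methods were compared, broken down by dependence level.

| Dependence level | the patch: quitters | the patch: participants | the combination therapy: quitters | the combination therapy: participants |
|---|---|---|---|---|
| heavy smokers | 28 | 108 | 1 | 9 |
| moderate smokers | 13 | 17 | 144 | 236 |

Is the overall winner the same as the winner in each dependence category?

Heavy smokers: the patch 28/108 = 25.9%, the combination therapy 1/9 = 11.1% → the patch
Moderate smokers: the patch 13/17 = 76.5%, the combination therapy 144/236 = 61.0% → the patch
Overall: the patch 41/125 = 32.8%, the combination therapy 145/245 = 59.2% → the combination therapy
The patch wins each dependence group but the combination therapy wins overall — the comparison reverses. The patch's participants skew toward heavy smokers, which has a lower base rate.

No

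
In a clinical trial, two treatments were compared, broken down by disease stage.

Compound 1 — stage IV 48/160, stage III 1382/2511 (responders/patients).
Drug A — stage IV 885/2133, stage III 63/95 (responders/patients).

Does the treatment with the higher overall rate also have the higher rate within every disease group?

Stage IV: Compound 1 48/160 = 30.0%, Drug A 885/2133 = 41.5% → Drug A
Stage III: Compound 1 1382/2511 = 55.0%, Drug A 63/95 = 66.3% → Drug A
Overall: Compound 1 1430/2671 = 53.5%, Drug A 948/2228 = 42.5% → Compound 1
Drug A wins each disease group but Compound 1 wins overall — the comparison reverses. Drug A's patients skew toward stage IV, which has a lower base rate.

No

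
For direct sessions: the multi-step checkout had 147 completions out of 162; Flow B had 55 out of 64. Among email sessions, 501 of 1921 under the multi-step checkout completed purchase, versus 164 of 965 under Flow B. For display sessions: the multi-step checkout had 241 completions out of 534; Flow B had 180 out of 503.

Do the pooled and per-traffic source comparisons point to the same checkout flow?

Yes

Direct: the multi-step checkout 147/162 = 90.7%, Flow B 55/64 = 85.9% → the multi-step checkout
Email: the multi-step checkout 501/1921 = 26.1%, Flow B 164/965 = 17.0% → the multi-step checkout
Display: the multi-step checkout 241/534 = 45.1%, Flow B 180/503 = 35.8% → the multi-step checkout
Overall: the multi-step checkout 889/2617 = 34.0%, Flow B 399/1532 = 26.0% → the multi-step checkout
The multi-step checkout wins overall and in every traffic group — no reversal.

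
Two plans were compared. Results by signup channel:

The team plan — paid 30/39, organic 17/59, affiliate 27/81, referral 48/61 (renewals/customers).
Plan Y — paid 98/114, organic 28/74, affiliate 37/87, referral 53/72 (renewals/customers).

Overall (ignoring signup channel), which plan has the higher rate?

Paid: the team plan 30/39 = 76.9%, Plan Y 98/114 = 86.0% → Plan Y
Organic: the team plan 17/59 = 28.8%, Plan Y 28/74 = 37.8% → Plan Y
Affiliate: the team plan 27/81 = 33.3%, Plan Y 37/87 = 42.5% → Plan Y
Referral: the team plan 48/61 = 78.7%, Plan Y 53/72 = 73.6% → the team plan
Overall: the team plan 122/240 = 50.8%, Plan Y 216/347 = 62.2% → Plan Y
(Neither sweeps every signup group, but Plan Y has the higher pooled rate.)

Plan Y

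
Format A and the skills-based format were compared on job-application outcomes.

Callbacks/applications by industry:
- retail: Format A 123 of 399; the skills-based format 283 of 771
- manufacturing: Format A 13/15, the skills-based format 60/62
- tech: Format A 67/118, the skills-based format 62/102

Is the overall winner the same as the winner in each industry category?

Retail: Format A 123/399 = 30.8%, the skills-based format 283/771 = 36.7% → the skills-based format
Manufacturing: Format A 13/15 = 86.7%, the skills-based format 60/62 = 96.8% → the skills-based format
Tech: Format A 67/118 = 56.8%, the skills-based format 62/102 = 60.8% → the skills-based format
Overall: Format A 203/532 = 38.2%, the skills-based format 405/935 = 43.3% → the skills-based format
The skills-based format wins overall and in every industry group — no reversal.

Yes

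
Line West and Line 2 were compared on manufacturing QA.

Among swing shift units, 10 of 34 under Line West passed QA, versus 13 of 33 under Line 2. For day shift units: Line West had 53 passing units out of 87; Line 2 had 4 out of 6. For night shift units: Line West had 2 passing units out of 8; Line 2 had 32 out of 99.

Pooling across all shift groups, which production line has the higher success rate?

Line West

Swing shift: Line West 10/34 = 29.4%, Line 2 13/33 = 39.4% → Line 2
Day shift: Line West 53/87 = 60.9%, Line 2 4/6 = 66.7% → Line 2
Night shift: Line West 2/8 = 25.0%, Line 2 32/99 = 32.3% → Line 2
Overall: Line West 65/129 = 50.4%, Line 2 49/138 = 35.5% → Line West
(Line 2 wins every shift group but Line West wins overall — Line 2's units skew toward the low-rate night shift group.)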